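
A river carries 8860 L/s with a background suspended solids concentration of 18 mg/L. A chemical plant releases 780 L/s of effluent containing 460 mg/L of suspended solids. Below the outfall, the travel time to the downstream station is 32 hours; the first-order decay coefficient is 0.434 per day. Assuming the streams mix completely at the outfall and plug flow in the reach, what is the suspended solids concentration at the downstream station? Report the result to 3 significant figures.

Conservation of mass: C = (8860·18.00 + 780.0·460.0) / 9640 = 518300/9640 = 53.76 mg/L.
Decay over the reach: 53.76·exp(−kt) = 53.76·0.5606 = 30.14 mg/L.

30.1 mg/L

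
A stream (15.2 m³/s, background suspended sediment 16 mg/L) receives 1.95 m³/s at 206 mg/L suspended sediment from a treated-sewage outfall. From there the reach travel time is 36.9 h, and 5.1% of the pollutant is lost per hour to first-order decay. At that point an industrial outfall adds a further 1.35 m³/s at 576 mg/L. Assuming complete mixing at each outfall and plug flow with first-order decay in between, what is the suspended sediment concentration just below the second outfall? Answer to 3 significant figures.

47.1 mg/L

After mixing, C = (15.20·16.00 + 1.950·206.0) / 17.15 = 644.9/17.15 = 37.60 mg/L; combined flow 17.15 m³/s.
5.1%/h lost → k = −ln(1 − 0.051) = 0.05235 h⁻¹.
Decay over the reach: 37.60·exp(−kt) = 37.60·0.1449 = 5.449 mg/L.
At the second outfall, C = (17.15·5.449 + 1.350·576.0) / (17.15 + 1.350) = 47.08 mg/L.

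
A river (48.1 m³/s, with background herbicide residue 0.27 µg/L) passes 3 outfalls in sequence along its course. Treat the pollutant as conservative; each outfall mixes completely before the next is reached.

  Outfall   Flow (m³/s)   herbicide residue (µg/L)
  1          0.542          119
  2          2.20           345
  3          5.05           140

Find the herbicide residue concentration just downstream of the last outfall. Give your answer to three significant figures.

Outfall 1: combined Q = 48.64 m³/s; C = (48.10·0.2700 + 0.5420·119.0)/48.64 = 1.593 µg/L.
Outfall 2: combined Q = 50.84 m³/s; C = (48.64·1.593 + 2.200·345.0)/50.84 = 16.45 µg/L.
Outfall 3: combined Q = 55.89 m³/s; C = (50.84·16.45 + 5.050·140.0)/55.89 = 27.62 µg/L.

27.6 µg/L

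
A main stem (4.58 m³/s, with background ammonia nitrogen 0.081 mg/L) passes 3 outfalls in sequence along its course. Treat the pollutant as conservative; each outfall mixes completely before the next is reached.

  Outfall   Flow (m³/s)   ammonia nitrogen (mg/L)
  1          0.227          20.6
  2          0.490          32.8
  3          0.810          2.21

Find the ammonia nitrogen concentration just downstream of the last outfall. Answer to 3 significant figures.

3.75 mg/L

Outfall 1: combined Q = 4.807 m³/s; C = (4.580·0.08100 + 0.2270·20.60)/4.807 = 1.050 mg/L.
Outfall 2: combined Q = 5.297 m³/s; C = (4.807·1.050 + 0.4900·32.80)/5.297 = 3.987 mg/L.
Outfall 3: combined Q = 6.107 m³/s; C = (5.297·3.987 + 0.8100·2.210)/6.107 = 3.751 mg/L.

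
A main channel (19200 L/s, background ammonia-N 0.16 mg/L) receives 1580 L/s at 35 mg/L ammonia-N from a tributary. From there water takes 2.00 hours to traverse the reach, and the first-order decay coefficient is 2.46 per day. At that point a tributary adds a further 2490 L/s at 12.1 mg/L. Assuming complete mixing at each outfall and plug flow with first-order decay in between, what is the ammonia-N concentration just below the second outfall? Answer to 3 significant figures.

3.34 mg/L

Mass balance: C = (19200·0.1600 + 1580·35.00) / 20780 = 58370/20780 = 2.809 mg/L; combined flow 20780 L/s.
After decay, C = 2.809 × e^(−kt) = 2.809 × 0.8146 = 2.288 mg/L.
At the second outfall, C = (20780·2.288 + 2490·12.10) / (20780 + 2490) = 3.338 mg/L.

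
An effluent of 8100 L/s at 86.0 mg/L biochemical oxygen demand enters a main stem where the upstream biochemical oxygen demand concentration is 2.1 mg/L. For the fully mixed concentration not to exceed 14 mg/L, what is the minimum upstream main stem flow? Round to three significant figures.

Set C_mix = 14: (Q·2.100 + 8100·86.00) / (Q + 8100) = 14
→ Q = 8100·(86.00 − 14)/(14 − 2.100) = 49010 L/s.

49000 L/s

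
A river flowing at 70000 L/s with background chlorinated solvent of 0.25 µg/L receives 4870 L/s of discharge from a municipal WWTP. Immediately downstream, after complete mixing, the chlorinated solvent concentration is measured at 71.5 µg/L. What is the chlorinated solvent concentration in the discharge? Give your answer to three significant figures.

1100 µg/L

Mass balance: 70000·0.2500 + 4870·Cₑ = 74870·71.50
→ Cₑ = (74870·71.50 − 70000·0.2500) / 4870 = 1096 µg/L.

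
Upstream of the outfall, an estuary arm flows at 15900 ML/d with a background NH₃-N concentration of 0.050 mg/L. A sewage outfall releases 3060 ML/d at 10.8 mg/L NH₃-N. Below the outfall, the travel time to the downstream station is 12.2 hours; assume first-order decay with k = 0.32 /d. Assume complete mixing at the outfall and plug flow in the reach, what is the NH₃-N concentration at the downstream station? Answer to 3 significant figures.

Mixed concentration C = ΣQC/ΣQ = (15900·0.05000 + 3060·10.80) / 18960 = 33840/18960 = 1.785 mg/L.
Decay over the reach: 1.785·exp(−kt) = 1.785·0.8499 = 1.517 mg/L.

1.52 mg/L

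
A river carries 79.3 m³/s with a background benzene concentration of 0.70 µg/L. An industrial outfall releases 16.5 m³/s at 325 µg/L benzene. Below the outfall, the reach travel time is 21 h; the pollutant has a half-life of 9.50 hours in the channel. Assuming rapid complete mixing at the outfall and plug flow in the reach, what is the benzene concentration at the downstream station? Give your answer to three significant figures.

Flow-weighted average: C = (79.30·0.7000 + 16.50·325.0) / 95.80 = 5418/95.80 = 56.56 µg/L.
Half-life 9.50 h → k = ln 2 / 9.50 = 0.07296 h⁻¹ = 1.751 d⁻¹.
Decay over the reach: 56.56·exp(−kt) = 56.56·0.2161 = 12.22 µg/L.

12.2 µg/L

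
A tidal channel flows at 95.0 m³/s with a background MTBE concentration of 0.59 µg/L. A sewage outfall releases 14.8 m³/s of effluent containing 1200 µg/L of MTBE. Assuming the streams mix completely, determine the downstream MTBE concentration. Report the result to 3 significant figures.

162 µg/L

Mass balance: C = (95.00·0.5900 + 14.80·1200) / 109.8 = 17820/109.8 = 162.3 µg/L.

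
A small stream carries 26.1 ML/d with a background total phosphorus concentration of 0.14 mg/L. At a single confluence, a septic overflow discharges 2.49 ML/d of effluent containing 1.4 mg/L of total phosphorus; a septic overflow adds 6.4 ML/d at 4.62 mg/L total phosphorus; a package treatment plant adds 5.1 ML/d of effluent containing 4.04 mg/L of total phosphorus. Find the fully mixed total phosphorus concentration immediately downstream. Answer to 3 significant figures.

Mixed concentration C = ΣQC/ΣQ = (26.10·0.1400 + 2.490·1.400 + 6.400·4.620 + 5.100·4.040) / 40.09 = 57.31/40.09 = 1.430 mg/L.

1.43 mg/L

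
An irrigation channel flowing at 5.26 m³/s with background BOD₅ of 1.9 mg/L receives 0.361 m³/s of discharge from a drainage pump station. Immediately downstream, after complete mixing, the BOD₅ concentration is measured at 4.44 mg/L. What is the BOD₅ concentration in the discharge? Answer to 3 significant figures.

41.4 mg/L

Mass balance: 5.260·1.900 + 0.3610·Cₑ = 5.621·4.440
→ Cₑ = (5.621·4.440 − 5.260·1.900) / 0.3610 = 41.45 mg/L.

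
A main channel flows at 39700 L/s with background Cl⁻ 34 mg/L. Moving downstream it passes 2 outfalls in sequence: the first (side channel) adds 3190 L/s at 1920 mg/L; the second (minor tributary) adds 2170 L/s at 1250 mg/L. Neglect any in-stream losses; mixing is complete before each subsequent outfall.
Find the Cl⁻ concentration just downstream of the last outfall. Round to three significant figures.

226 mg/L

After outfall 1: Q = 39700 + 3190 = 42890 L/s; C = (39700·34.00 + 3190·1920)/42890 = 174.3 mg/L.
After outfall 2: Q = 42890 + 2170 = 45060 L/s; C = (42890·174.3 + 2170·1250)/45060 = 226.1 mg/L.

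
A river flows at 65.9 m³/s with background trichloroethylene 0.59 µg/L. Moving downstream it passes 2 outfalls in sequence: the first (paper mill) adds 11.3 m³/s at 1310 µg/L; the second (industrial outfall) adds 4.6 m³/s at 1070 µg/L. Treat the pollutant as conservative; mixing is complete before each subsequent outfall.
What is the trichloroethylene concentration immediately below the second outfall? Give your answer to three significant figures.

Below outfall 1: Q → 77.20 m³/s, C = (65.90·0.5900 + 11.30·1310)/77.20 = 192.3 µg/L.
Below outfall 2: Q → 81.80 m³/s, C = (77.20·192.3 + 4.600·1070)/81.80 = 241.6 µg/L.

242 µg/L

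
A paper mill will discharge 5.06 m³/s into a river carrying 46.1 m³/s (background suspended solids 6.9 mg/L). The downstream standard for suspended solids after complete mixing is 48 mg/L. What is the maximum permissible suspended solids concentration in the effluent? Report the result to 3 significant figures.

At the limit, (Qr·Cr + Qe·Cₑ)/(Qr + Qe) = 48:
Cₑ = (51.16·48 − 46.10·6.900) / 5.060 = 422.4 mg/L.

422 mg/L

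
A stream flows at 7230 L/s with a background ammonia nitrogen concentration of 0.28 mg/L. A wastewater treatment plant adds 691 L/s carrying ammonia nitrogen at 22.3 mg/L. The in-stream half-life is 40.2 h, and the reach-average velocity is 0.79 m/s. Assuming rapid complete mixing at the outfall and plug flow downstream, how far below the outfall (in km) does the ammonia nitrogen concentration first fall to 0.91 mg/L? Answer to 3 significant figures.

146 km

Conservation of mass: C = (7230·0.2800 + 691.0·22.30) / 7921 = 17430/7921 = 2.201 mg/L.
Half-life 40.2 h → k = ln 2 / 40.2 = 0.01724 h⁻¹ = 0.4138 d⁻¹.
Set 2.201·exp(−k·t) = 0.91 → t = ln(2.201/0.91)/k = 184400 s = 51.22 h.
Distance = v·t = 0.79·184400 = 145700 m = 145.7 km.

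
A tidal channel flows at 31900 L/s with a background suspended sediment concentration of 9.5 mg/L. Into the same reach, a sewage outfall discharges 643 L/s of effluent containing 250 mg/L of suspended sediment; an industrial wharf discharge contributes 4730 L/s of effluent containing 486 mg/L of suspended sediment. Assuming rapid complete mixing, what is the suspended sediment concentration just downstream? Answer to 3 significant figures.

74.1 mg/L

Conservation of mass: C = (31900·9.500 + 643.0·250.0 + 4730·486.0) / 37270 = 2763000/37270 = 74.12 mg/L.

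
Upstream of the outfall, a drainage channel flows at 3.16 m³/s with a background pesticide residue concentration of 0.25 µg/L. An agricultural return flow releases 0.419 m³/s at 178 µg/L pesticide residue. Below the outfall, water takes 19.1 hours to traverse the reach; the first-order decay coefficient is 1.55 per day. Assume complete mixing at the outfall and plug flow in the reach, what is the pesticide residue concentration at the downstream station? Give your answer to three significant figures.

Conservation of mass: C = (3.160·0.2500 + 0.4190·178.0) / 3.579 = 75.37/3.579 = 21.06 µg/L.
Applying C = C₀e^(−kt): 21.06 × 0.2913 = 6.134 µg/L.

6.13 µg/L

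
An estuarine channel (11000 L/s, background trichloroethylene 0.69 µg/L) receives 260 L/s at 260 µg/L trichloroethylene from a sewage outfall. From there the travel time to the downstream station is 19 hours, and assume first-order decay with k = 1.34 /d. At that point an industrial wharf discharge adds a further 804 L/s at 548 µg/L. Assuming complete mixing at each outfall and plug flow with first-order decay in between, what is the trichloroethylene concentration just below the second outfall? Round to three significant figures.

38.7 µg/L

Flow-weighted average: C = (11000·0.6900 + 260.0·260.0) / 11260 = 75190/11260 = 6.678 µg/L; combined flow 11260 L/s.
After decay, C = 6.678 × e^(−kt) = 6.678 × 0.3462 = 2.312 µg/L.
Second outfall: C = (11260·2.312 + 804.0·548.0)/12060 = 38.68 µg/L.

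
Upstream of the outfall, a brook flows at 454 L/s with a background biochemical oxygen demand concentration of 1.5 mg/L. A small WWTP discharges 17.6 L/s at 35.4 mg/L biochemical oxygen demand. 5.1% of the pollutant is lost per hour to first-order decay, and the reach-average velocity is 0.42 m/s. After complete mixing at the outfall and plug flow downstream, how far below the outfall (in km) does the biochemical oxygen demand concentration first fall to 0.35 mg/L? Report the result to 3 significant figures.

59.7 km

After mixing, C = (454.0·1.500 + 17.60·35.40) / 471.6 = 1304/471.6 = 2.765 mg/L.
5.1%/h lost → k = −ln(1 − 0.051) = 0.05235 h⁻¹.
Set 2.765·exp(−k·t) = 0.35 → t = ln(2.765/0.35)/k = 142100 s = 39.49 h.
Distance = v·t = 0.42·142100 = 59700 m = 59.70 km.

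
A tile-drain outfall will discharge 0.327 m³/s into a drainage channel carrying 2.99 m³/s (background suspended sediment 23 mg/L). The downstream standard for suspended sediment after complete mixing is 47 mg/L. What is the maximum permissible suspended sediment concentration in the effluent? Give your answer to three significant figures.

At the limit, (Qr·Cr + Qe·Cₑ)/(Qr + Qe) = 47:
Cₑ = (3.317·47 − 2.990·23.00) / 0.3270 = 266.4 mg/L.

266 mg/L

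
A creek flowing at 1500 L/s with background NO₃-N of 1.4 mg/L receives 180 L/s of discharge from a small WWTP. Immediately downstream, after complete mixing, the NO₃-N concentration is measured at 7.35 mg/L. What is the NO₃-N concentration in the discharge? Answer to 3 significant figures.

56.9 mg/L

Mass balance: 1500·1.400 + 180.0·Cₑ = 1680·7.350
→ Cₑ = (1680·7.350 − 1500·1.400) / 180.0 = 56.93 mg/L.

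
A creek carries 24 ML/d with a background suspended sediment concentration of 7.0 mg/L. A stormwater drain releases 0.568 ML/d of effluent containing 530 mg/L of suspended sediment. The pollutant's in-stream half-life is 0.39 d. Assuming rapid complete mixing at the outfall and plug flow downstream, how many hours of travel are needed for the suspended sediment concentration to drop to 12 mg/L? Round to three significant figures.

Conservation of mass: C = (24.00·7.000 + 0.5680·530.0) / 24.57 = 469.0/24.57 = 19.09 mg/L.
Half-life 0.39 d → k = ln 2 / 0.39 = 1.777 d⁻¹.
19.09·exp(−k·t) = 12 → t = ln(19.09/12)/k = 22570 s = 6.270 h.

6.27 h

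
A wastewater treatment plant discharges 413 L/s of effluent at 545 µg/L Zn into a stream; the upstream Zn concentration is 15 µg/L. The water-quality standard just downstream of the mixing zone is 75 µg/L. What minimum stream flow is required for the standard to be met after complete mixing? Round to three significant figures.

Set C_mix = 75: (Q·15.00 + 413.0·545.0) / (Q + 413.0) = 75
→ Q = 413.0·(545.0 − 75)/(75 − 15.00) = 3235 L/s.

3240 L/s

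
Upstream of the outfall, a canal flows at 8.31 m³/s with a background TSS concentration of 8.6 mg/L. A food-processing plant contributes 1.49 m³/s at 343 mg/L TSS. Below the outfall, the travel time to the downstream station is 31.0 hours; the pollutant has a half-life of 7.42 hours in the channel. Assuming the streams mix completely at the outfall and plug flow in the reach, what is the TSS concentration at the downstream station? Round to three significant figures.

3.28 mg/L

Mass balance: C = (8.310·8.600 + 1.490·343.0) / 9.800 = 582.5/9.800 = 59.44 mg/L.
Half-life 7.42 h → k = ln 2 / 7.42 = 0.09342 h⁻¹ = 2.242 d⁻¹.
Decay over the reach: 59.44·exp(−kt) = 59.44·0.05525 = 3.284 mg/L.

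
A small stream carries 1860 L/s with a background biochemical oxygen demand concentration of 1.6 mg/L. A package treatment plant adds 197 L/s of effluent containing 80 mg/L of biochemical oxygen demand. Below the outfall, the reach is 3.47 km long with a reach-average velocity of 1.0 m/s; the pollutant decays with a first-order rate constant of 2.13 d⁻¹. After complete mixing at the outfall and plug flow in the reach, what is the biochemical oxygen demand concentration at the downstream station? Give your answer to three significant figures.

8.36 mg/L

Flow-weighted average: C = (1860·1.600 + 197.0·80.00) / 2057 = 18740/2057 = 9.108 mg/L.
Travel time t = 3.47·1000 / 1.0 = 3470 s = 0.9639 h.
Decay over the reach: 9.108·exp(−kt) = 9.108·0.9180 = 8.362 mg/L.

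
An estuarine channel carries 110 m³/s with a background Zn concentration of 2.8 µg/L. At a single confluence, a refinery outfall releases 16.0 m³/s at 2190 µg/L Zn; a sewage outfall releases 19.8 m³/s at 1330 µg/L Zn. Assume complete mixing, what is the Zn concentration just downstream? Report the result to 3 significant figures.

423 µg/L

Conservation of mass: C = (110.0·2.800 + 16.00·2190 + 19.80·1330) / 145.8 = 61680/145.8 = 423.1 µg/L.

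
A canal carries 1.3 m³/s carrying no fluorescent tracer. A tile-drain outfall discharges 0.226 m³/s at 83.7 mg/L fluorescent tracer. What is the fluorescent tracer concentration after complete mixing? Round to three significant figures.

Mixed concentration C = ΣQC/ΣQ = (1.300·0 + 0.2260·83.70) / 1.526 = 18.92/1.526 = 12.40 mg/L.

12.4 mg/L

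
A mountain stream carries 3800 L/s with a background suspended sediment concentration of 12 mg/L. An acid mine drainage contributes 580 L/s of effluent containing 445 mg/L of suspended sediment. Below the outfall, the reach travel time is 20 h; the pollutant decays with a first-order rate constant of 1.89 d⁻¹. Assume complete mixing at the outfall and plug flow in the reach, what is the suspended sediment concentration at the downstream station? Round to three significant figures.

14.4 mg/L

Mixed concentration C = ΣQC/ΣQ = (3800·12.00 + 580.0·445.0) / 4380 = 303700/4380 = 69.34 mg/L.
Applying C = C₀e^(−kt): 69.34 × 0.2070 = 14.35 mg/L.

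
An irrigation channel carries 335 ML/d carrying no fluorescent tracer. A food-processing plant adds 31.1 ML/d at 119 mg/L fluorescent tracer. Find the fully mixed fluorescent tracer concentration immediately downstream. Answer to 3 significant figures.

Mixed concentration C = ΣQC/ΣQ = (335.0·0 + 31.10·119.0) / 366.1 = 3701/366.1 = 10.11 mg/L.

10.1 mg/L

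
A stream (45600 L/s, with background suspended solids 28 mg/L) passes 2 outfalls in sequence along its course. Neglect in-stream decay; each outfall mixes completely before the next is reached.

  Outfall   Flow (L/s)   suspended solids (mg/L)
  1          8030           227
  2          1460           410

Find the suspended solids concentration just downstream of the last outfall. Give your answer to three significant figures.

67.1 mg/L

After outfall 1: Q = 45600 + 8030 = 53630 L/s; C = (45600·28.00 + 8030·227.0)/53630 = 57.80 mg/L.
After outfall 2: Q = 53630 + 1460 = 55090 L/s; C = (53630·57.80 + 1460·410.0)/55090 = 67.13 mg/L.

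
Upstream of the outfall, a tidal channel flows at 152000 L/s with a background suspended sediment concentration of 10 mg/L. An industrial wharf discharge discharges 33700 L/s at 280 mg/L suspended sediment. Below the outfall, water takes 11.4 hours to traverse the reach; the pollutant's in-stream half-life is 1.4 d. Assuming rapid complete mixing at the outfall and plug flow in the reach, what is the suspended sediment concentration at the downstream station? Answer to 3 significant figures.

Flow-weighted average: C = (152000·10.00 + 33700·280.0) / 185700 = 10960000/185700 = 59.00 mg/L.
Half-life 1.4 d → k = ln 2 / 1.4 = 0.4951 d⁻¹.
Applying C = C₀e^(−kt): 59.00 × 0.7904 = 46.63 mg/L.

46.6 mg/L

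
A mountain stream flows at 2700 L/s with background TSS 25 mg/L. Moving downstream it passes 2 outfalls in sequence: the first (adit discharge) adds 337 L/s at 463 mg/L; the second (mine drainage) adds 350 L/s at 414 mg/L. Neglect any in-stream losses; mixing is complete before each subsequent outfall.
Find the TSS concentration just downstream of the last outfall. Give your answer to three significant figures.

109 mg/L

Outfall 1: combined Q = 3037 L/s; C = (2700·25.00 + 337.0·463.0)/3037 = 73.60 mg/L.
Outfall 2: combined Q = 3387 L/s; C = (3037·73.60 + 350.0·414.0)/3387 = 108.8 mg/L.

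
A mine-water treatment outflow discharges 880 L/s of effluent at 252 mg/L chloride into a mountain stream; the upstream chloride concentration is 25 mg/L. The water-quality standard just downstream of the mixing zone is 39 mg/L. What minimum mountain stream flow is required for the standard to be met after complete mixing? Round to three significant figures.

13400 L/s

Set C_mix = 39: (Q·25.00 + 880.0·252.0) / (Q + 880.0) = 39
→ Q = 880.0·(252.0 − 39)/(39 − 25.00) = 13390 L/s.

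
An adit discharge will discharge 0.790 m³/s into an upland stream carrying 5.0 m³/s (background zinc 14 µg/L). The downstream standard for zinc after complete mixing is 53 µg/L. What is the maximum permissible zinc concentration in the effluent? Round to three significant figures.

At the limit, (Qr·Cr + Qe·Cₑ)/(Qr + Qe) = 53:
Cₑ = (5.790·53 − 5.000·14.00) / 0.7900 = 299.8 µg/L.

300 µg/L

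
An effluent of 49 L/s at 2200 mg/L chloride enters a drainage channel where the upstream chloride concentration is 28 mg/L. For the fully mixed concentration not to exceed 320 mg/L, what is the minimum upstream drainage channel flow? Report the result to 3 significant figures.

315 L/s

Set C_mix = 320: (Q·28.00 + 49.00·2200) / (Q + 49.00) = 320
→ Q = 49.00·(2200 − 320)/(320 − 28.00) = 315.5 L/s.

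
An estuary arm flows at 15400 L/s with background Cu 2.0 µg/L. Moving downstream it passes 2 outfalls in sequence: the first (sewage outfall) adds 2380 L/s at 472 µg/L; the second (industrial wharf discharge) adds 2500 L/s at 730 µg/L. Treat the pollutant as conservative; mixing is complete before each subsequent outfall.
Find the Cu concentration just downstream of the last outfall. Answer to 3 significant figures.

147 µg/L

After outfall 1: Q = 15400 + 2380 = 17780 L/s; C = (15400·2.000 + 2380·472.0)/17780 = 64.91 µg/L.
After outfall 2: Q = 17780 + 2500 = 20280 L/s; C = (17780·64.91 + 2500·730.0)/20280 = 146.9 µg/L.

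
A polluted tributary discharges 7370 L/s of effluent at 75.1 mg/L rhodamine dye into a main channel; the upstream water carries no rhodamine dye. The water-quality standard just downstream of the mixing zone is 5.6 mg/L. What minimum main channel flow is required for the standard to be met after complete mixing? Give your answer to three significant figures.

91500 L/s

Set C_mix = 5.6: (Q·0 + 7370·75.10) / (Q + 7370) = 5.6
→ Q = 7370·(75.10 − 5.6)/(5.6 − 0) = 91470 L/s.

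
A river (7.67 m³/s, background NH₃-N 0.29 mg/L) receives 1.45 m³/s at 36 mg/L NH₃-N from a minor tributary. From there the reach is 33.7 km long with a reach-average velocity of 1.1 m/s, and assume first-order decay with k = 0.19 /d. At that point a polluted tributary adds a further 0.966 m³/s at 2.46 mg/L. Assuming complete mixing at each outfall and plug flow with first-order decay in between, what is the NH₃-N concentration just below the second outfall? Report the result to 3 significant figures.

Mass balance: C = (7.670·0.2900 + 1.450·36.00) / 9.120 = 54.42/9.120 = 5.968 mg/L; combined flow 9.120 m³/s.
Travel time t = 33.7·1000 / 1.1 = 30640 s = 8.510 h.
First-order decay: C = 5.968·exp(−k·t) = 5.968·0.9348 = 5.579 mg/L.
At the second outfall, C = (9.120·5.579 + 0.9660·2.460) / (9.120 + 0.9660) = 5.280 mg/L.

5.28 mg/L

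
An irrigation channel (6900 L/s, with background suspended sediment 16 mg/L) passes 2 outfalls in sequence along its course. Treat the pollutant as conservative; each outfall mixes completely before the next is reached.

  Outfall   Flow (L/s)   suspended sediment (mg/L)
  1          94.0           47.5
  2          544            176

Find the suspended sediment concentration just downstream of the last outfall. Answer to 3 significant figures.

After outfall 1: Q = 6900 + 94.00 = 6994 L/s; C = (6900·16.00 + 94.00·47.50)/6994 = 16.42 mg/L.
After outfall 2: Q = 6994 + 544.0 = 7538 L/s; C = (6994·16.42 + 544.0·176.0)/7538 = 27.94 mg/L.

27.9 mg/L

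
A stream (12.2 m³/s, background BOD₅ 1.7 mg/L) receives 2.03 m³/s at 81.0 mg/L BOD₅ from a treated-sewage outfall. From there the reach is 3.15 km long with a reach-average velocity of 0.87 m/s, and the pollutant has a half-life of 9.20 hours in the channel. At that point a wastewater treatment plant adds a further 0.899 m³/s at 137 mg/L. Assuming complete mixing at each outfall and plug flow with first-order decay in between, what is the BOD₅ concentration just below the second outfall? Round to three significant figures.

19.5 mg/L

Flow-weighted average: C = (12.20·1.700 + 2.030·81.00) / 14.23 = 185.2/14.23 = 13.01 mg/L; combined flow 14.23 m³/s.
Travel time t = 3.15·1000 / 0.87 = 3621 s = 1.006 h.
Half-life 9.20 h → k = ln 2 / 9.20 = 0.07534 h⁻¹ = 1.808 d⁻¹.
First-order decay: C = 13.01·exp(−k·t) = 13.01·0.9270 = 12.06 mg/L.
Second outfall: C = (14.23·12.06 + 0.8990·137.0)/15.13 = 19.49 mg/L.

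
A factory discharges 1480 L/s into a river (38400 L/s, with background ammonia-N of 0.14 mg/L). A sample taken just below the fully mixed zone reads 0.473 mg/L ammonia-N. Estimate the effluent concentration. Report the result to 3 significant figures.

9.11 mg/L

Mass balance: 38400·0.1400 + 1480·Cₑ = 39880·0.4730
→ Cₑ = (39880·0.4730 − 38400·0.1400) / 1480 = 9.113 mg/L.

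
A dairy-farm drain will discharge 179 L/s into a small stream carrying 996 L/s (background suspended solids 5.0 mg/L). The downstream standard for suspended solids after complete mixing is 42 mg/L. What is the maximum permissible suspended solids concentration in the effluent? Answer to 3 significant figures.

At the limit, (Qr·Cr + Qe·Cₑ)/(Qr + Qe) = 42:
Cₑ = (1175·42 − 996.0·5.000) / 179.0 = 247.9 mg/L.

248 mg/L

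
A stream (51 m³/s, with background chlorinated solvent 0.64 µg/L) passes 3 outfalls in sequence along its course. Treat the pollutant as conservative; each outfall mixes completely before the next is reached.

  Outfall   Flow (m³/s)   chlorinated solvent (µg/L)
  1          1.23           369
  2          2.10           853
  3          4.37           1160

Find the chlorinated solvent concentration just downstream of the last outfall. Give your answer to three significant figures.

125 µg/L

After outfall 1: Q = 51.00 + 1.230 = 52.23 m³/s; C = (51.00·0.6400 + 1.230·369.0)/52.23 = 9.315 µg/L.
After outfall 2: Q = 52.23 + 2.100 = 54.33 m³/s; C = (52.23·9.315 + 2.100·853.0)/54.33 = 41.93 µg/L.
After outfall 3: Q = 54.33 + 4.370 = 58.70 m³/s; C = (54.33·41.93 + 4.370·1160)/58.70 = 125.2 µg/L.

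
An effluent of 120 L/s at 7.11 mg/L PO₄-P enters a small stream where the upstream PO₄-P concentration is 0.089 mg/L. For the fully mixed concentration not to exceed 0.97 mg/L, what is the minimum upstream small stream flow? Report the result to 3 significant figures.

Set C_mix = 0.97: (Q·0.08900 + 120.0·7.110) / (Q + 120.0) = 0.97
→ Q = 120.0·(7.110 − 0.97)/(0.97 − 0.08900) = 836.3 L/s.

836 L/s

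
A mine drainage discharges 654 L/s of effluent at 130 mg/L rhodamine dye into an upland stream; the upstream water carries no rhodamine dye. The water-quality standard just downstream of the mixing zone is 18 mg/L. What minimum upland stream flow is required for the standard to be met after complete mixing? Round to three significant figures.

Set C_mix = 18: (Q·0 + 654.0·130.0) / (Q + 654.0) = 18
→ Q = 654.0·(130.0 − 18)/(18 − 0) = 4069 L/s.

4070 L/s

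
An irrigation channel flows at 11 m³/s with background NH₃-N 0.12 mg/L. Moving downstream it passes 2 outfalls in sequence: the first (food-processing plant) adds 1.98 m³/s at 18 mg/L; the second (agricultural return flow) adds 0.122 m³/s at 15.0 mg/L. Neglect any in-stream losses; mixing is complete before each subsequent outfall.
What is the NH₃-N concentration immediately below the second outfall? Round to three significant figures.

Below outfall 1: Q → 12.98 m³/s, C = (11.00·0.1200 + 1.980·18.00)/12.98 = 2.847 mg/L.
Below outfall 2: Q → 13.10 m³/s, C = (12.98·2.847 + 0.1220·15.00)/13.10 = 2.961 mg/L.

2.96 mg/L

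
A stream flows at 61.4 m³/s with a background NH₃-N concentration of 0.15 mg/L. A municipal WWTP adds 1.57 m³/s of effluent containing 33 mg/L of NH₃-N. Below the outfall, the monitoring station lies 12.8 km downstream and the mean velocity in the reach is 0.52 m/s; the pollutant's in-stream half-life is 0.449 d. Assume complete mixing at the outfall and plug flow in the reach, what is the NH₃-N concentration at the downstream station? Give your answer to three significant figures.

Mixed concentration C = ΣQC/ΣQ = (61.40·0.1500 + 1.570·33.00) / 62.97 = 61.02/62.97 = 0.9690 mg/L.
Travel time t = 12.8·1000 / 0.52 = 24620 s = 6.838 h.
Half-life 0.449 d → k = ln 2 / 0.449 = 1.544 d⁻¹.
Applying C = C₀e^(−kt): 0.9690 × 0.6442 = 0.6242 mg/L.

0.624 mg/L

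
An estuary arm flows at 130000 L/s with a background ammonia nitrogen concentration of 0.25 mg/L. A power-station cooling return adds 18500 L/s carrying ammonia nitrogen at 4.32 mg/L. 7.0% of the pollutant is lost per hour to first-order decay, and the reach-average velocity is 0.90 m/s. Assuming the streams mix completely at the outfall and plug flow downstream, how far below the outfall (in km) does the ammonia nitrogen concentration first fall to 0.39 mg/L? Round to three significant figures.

29.6 km

Conservation of mass: C = (130000·0.2500 + 18500·4.320) / 148500 = 112400/148500 = 0.7570 mg/L.
7.0%/h lost → k = −ln(1 − 0.07) = 0.07257 h⁻¹.
Set 0.7570·exp(−k·t) = 0.39 → t = ln(0.7570/0.39)/k = 32900 s = 9.140 h.
Distance = v·t = 0.90·32900 = 29610 m = 29.61 km.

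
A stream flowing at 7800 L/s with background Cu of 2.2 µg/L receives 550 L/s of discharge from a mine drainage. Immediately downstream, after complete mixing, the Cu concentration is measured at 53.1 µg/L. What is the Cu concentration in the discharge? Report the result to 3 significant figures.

775 µg/L

Mass balance: 7800·2.200 + 550.0·Cₑ = 8350·53.10
→ Cₑ = (8350·53.10 − 7800·2.200) / 550.0 = 775.0 µg/L.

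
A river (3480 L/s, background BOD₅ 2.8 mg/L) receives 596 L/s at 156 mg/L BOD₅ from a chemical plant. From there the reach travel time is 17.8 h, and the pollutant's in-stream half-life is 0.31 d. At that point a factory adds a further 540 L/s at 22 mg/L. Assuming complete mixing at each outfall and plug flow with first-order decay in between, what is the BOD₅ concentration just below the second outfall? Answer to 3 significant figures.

6.81 mg/L

Mixed concentration C = ΣQC/ΣQ = (3480·2.800 + 596.0·156.0) / 4076 = 102700/4076 = 25.20 mg/L; combined flow 4076 L/s.
Half-life 0.31 d → k = ln 2 / 0.31 = 2.236 d⁻¹.
First-order decay: C = 25.20·exp(−k·t) = 25.20·0.1905 = 4.800 mg/L.
At the second outfall, C = (4076·4.800 + 540.0·22.00) / (4076 + 540.0) = 6.812 mg/L.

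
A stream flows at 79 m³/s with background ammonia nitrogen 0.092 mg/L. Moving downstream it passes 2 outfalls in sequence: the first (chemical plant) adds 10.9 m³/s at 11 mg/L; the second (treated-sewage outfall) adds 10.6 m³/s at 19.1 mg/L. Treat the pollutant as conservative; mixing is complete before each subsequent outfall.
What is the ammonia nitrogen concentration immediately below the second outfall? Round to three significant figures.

3.28 mg/L

After outfall 1: Q = 79.00 + 10.90 = 89.90 m³/s; C = (79.00·0.09200 + 10.90·11.00)/89.90 = 1.415 mg/L.
After outfall 2: Q = 89.90 + 10.60 = 100.5 m³/s; C = (89.90·1.415 + 10.60·19.10)/100.5 = 3.280 mg/L.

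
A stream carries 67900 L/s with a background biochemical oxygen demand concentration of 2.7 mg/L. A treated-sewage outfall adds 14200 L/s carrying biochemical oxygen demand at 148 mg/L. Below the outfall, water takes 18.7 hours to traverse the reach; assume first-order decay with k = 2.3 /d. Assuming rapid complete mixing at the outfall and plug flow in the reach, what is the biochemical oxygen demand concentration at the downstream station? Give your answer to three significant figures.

Mass balance: C = (67900·2.700 + 14200·148.0) / 82100 = 2285000/82100 = 27.83 mg/L.
Decay over the reach: 27.83·exp(−kt) = 27.83·0.1666 = 4.637 mg/L.

4.64 mg/L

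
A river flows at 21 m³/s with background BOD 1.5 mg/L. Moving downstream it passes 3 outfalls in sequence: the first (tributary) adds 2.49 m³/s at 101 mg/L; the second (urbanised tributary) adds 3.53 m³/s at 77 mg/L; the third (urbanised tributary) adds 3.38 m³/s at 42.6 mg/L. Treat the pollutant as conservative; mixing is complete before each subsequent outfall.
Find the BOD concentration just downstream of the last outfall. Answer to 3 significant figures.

23.0 mg/L

After outfall 1: Q = 21.00 + 2.490 = 23.49 m³/s; C = (21.00·1.500 + 2.490·101.0)/23.49 = 12.05 mg/L.
After outfall 2: Q = 23.49 + 3.530 = 27.02 m³/s; C = (23.49·12.05 + 3.530·77.00)/27.02 = 20.53 mg/L.
After outfall 3: Q = 27.02 + 3.380 = 30.40 m³/s; C = (27.02·20.53 + 3.380·42.60)/30.40 = 22.99 mg/L.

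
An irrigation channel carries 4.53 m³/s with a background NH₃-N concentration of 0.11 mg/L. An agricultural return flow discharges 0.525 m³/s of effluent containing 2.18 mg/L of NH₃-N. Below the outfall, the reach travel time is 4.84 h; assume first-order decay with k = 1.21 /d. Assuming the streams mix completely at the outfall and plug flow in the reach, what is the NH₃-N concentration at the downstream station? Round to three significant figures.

0.255 mg/L

Mass balance: C = (4.530·0.1100 + 0.5250·2.180) / 5.055 = 1.643/5.055 = 0.3250 mg/L.
Applying C = C₀e^(−kt): 0.3250 × 0.7835 = 0.2546 mg/L.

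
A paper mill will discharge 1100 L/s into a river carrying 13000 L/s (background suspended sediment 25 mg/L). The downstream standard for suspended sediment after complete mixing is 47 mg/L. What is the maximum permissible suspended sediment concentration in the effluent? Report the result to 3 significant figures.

At the limit, (Qr·Cr + Qe·Cₑ)/(Qr + Qe) = 47:
Cₑ = (14100·47 − 13000·25.00) / 1100 = 307.0 mg/L.

307 mg/L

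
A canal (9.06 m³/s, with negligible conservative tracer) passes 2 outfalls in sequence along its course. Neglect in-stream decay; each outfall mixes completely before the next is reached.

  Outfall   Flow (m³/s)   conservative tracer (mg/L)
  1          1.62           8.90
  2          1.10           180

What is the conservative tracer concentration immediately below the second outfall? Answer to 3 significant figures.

18.0 mg/L

Below outfall 1: Q → 10.68 m³/s, C = (9.060·0 + 1.620·8.900)/10.68 = 1.350 mg/L.
Below outfall 2: Q → 11.78 m³/s, C = (10.68·1.350 + 1.100·180.0)/11.78 = 18.03 mg/L.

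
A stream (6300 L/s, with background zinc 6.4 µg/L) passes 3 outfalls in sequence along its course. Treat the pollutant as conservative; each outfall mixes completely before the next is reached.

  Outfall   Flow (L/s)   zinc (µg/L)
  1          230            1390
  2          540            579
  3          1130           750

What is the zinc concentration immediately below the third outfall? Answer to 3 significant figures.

Below outfall 1: Q → 6530 L/s, C = (6300·6.400 + 230.0·1390)/6530 = 55.13 µg/L.
Below outfall 2: Q → 7070 L/s, C = (6530·55.13 + 540.0·579.0)/7070 = 95.15 µg/L.
Below outfall 3: Q → 8200 L/s, C = (7070·95.15 + 1130·750.0)/8200 = 185.4 µg/L.

185 µg/L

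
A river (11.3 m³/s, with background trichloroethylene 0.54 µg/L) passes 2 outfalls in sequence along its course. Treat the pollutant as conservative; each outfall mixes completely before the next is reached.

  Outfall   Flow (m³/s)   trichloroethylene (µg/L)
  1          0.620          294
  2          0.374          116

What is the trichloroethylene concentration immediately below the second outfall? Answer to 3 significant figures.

Below outfall 1: Q → 11.92 m³/s, C = (11.30·0.5400 + 0.6200·294.0)/11.92 = 15.80 µg/L.
Below outfall 2: Q → 12.29 m³/s, C = (11.92·15.80 + 0.3740·116.0)/12.29 = 18.85 µg/L.

18.9 µg/L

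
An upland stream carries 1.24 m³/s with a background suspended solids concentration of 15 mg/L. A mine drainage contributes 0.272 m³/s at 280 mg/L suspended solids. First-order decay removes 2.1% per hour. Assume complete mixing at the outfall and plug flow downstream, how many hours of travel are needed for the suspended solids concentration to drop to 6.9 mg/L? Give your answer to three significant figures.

104 h

Flow-weighted average: C = (1.240·15.00 + 0.2720·280.0) / 1.512 = 94.76/1.512 = 62.67 mg/L.
2.1%/h lost → k = −ln(1 − 0.021) = 0.02122 h⁻¹.
62.67·exp(−k·t) = 6.9 → t = ln(62.67/6.9)/k = 374300 s = 104.0 h.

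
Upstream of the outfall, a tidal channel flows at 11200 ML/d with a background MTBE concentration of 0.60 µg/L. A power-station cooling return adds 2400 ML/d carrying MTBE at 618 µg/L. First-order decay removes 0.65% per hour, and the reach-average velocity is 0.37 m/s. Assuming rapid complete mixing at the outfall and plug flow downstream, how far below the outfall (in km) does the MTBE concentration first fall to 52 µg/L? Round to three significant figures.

After mixing, C = (11200·0.6000 + 2400·618.0) / 13600 = 1490000/13600 = 109.6 µg/L.
0.65%/h lost → k = −ln(1 − 0.0065) = 0.006521 h⁻¹.
Set 109.6·exp(−k·t) = 52 → t = ln(109.6/52)/k = 411400 s = 114.3 h.
Distance = v·t = 0.37·411400 = 152200 m = 152.2 km.

152 km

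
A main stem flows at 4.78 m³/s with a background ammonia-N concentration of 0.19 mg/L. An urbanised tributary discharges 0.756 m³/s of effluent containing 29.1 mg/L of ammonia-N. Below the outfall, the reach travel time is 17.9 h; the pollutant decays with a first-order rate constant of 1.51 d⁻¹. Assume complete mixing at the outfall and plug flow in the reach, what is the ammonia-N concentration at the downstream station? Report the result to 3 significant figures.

After mixing, C = (4.780·0.1900 + 0.7560·29.10) / 5.536 = 22.91/5.536 = 4.138 mg/L.
After decay, C = 4.138 × e^(−kt) = 4.138 × 0.3243 = 1.342 mg/L.

1.34 mg/L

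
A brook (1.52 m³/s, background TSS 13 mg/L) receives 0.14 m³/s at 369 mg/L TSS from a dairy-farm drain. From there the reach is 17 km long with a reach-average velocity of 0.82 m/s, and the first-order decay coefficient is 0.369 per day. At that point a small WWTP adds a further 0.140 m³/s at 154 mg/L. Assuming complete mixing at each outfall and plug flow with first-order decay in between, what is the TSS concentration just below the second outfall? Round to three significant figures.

Mixed concentration C = ΣQC/ΣQ = (1.520·13.00 + 0.1400·369.0) / 1.660 = 71.42/1.660 = 43.02 mg/L; combined flow 1.660 m³/s.
Travel time t = 17·1000 / 0.82 = 20730 s = 5.759 h.
Decay over the reach: 43.02·exp(−kt) = 43.02·0.9153 = 39.38 mg/L.
At the second outfall, C = (1.660·39.38 + 0.1400·154.0) / (1.660 + 0.1400) = 48.29 mg/L.

48.3 mg/L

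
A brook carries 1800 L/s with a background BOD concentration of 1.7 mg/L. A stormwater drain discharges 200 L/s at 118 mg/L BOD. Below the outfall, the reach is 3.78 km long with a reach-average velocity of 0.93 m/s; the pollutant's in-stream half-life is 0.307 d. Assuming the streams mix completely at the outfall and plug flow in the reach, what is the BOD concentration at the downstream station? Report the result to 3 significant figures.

Flow-weighted average: C = (1800·1.700 + 200.0·118.0) / 2000 = 26660/2000 = 13.33 mg/L.
Travel time t = 3.78·1000 / 0.93 = 4065 s = 1.129 h.
Half-life 0.307 d → k = ln 2 / 0.307 = 2.258 d⁻¹.
First-order decay: C = 13.33·exp(−k·t) = 13.33·0.8992 = 11.99 mg/L.

12.0 mg/L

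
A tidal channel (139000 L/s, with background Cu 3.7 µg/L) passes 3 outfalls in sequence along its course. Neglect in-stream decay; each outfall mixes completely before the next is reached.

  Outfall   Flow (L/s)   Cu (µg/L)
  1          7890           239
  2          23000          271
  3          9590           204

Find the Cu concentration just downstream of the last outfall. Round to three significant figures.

59.0 µg/L

Below outfall 1: Q → 146900 L/s, C = (139000·3.700 + 7890·239.0)/146900 = 16.34 µg/L.
Below outfall 2: Q → 169900 L/s, C = (146900·16.34 + 23000·271.0)/169900 = 50.82 µg/L.
Below outfall 3: Q → 179500 L/s, C = (169900·50.82 + 9590·204.0)/179500 = 59.00 µg/L.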